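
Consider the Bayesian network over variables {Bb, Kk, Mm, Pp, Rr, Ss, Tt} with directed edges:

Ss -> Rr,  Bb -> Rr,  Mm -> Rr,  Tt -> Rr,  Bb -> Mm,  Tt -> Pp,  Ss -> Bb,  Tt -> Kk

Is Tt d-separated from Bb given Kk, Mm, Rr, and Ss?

No

We examine all 3 paths between Tt and Bb:
Path 1: Tt → Rr ← Mm ← Bb
  Mm is a chain here and Mm is conditioned on, so the path is blocked at Mm.
Path 2: Tt → Rr ← Bb
  Rr is a collider and Rr is conditioned on, which opens it — no node blocks this path, so it is active.
Path 3: Tt → Rr ← Ss → Bb
  Ss is a fork here and Ss is conditioned on, so the path is blocked at Ss.
At least one path is unblocked, so d-separation fails.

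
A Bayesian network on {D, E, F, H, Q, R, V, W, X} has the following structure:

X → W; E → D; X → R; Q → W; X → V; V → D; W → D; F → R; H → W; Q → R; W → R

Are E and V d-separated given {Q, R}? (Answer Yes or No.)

There are 4 undirected paths between E and V; checking each against the conditioning set {Q, R}:
Path 1: E → D ← V
  D is a collider here and neither D nor any of its descendants is conditioned on, so the collider stays closed — the path is blocked at D.
Path 2: E → D ← W ← Q → R ← X → V
  D is a collider here and neither D nor any of its descendants is conditioned on, so the collider stays closed — the path is blocked at D.
Path 3: E → D ← W → R ← X → V
  D is a collider here and neither D nor any of its descendants is conditioned on, so the collider stays closed — the path is blocked at D.
Path 4: E → D ← W ← X → V
  D is a collider here and neither D nor any of its descendants is conditioned on, so the collider stays closed — the path is blocked at D.
Every path is blocked, so E and V are d-separated given {Q, R}.

Yes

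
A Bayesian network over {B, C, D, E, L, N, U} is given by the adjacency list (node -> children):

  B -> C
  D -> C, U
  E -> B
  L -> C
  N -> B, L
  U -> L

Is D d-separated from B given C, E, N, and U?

No — D and B are not d-separated given {C, E, N, U}.

Enumerating the 4 paths from D to B and testing each for blocking by {C, E, N, U}:
  1. D → U → L → C ← B — U:chain[blocks]; L:chain[open]; C:collider[open] ⇒ blocked
  2. D → U → L ← N → B — U:chain[blocks]; L:collider[open]; N:fork[blocks] ⇒ blocked
  3. D → C ← B — C:collider[open] ⇒ active
  4. D → C ← L ← N → B — C:collider[open]; L:chain[open]; N:fork[blocks] ⇒ blocked
Because an active path exists, D and B are not d-separated.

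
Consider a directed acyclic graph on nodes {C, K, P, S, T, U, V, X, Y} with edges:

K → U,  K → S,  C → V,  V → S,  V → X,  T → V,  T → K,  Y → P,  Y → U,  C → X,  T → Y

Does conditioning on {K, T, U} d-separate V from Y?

Enumerating the 4 paths from V to Y and testing each for blocking by {K, T, U}:
Path 1: V → S ← K ← T → Y
  S is a collider here and neither S nor any of its descendants is conditioned on, so the collider stays closed — the path is blocked at S.
Path 2: V → S ← K → U ← Y
  S is a collider here and neither S nor any of its descendants is conditioned on, so the collider stays closed — the path is blocked at S.
Path 3: V ← T → Y
  T is a fork here and T is conditioned on, so the path is blocked at T.
Path 4: V ← T → K → U ← Y
  T is a fork here and T is conditioned on, so the path is blocked at T.
Since every path is blocked, d-separation holds.

Yes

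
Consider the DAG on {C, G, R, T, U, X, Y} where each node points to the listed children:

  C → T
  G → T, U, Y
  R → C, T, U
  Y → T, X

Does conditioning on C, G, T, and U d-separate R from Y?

Enumerating the 6 paths from R to Y and testing each for blocking by {C, G, T, U}:
Path 1: R → U ← G → Y
  G is a fork here and G is conditioned on, so the path is blocked at G.
Path 2: R → U ← G → T ← Y
  G is a fork here and G is conditioned on, so the path is blocked at G.
Path 3: R → T ← Y
  T is a collider and T is conditioned on, which opens it — no node blocks this path, so it is active.
Path 4: R → T ← G → Y
  G is a fork here and G is conditioned on, so the path is blocked at G.
Path 5: R → C → T ← Y
  C is a chain here and C is conditioned on, so the path is blocked at C.
Path 6: R → C → T ← G → Y
  C is a chain here and C is conditioned on, so the path is blocked at C.
At least one path is unblocked, so d-separation fails.

No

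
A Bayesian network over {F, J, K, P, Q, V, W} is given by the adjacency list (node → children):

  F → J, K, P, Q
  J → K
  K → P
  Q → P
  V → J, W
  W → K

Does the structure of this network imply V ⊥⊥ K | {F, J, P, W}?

There are 5 undirected paths between V and K; checking each against the conditioning set {F, J, P, W}:
Path 1: V → W → K
  W is a chain here and W is conditioned on, so the path is blocked at W.
Path 2: V → J → K
  J is a chain here and J is conditioned on, so the path is blocked at J.
Path 3: V → J ← F → K
  F is a fork here and F is conditioned on, so the path is blocked at F.
Path 4: V → J ← F → Q → P ← K
  F is a fork here and F is conditioned on, so the path is blocked at F.
Path 5: V → J ← F → P ← K
  F is a fork here and F is conditioned on, so the path is blocked at F.
Every path is blocked, so V and K are d-separated given {F, J, P, W}.

Yes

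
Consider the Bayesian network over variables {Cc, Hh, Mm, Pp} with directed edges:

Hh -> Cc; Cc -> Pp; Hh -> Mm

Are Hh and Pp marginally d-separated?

No — Hh and Pp are not d-separated given ∅.

Only one path connects Hh and Pp:
Path 1: Hh → Cc → Pp
  Cc is a chain and Cc is not conditioned on — no node blocks this path, so it is active.
Since the path Hh → Cc → Pp is active, Hh and Pp are not d-separated given ∅.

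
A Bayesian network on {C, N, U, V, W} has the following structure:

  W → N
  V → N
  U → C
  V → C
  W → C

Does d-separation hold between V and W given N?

No — V and W are not d-separated given {N}.

We examine all 2 paths between V and W:
Path 1: V → C ← W
  C is a collider here and neither C nor any of its descendants is conditioned on, so the collider stays closed — the path is blocked at C.
Path 2: V → N ← W
  N is a collider and N is conditioned on, which opens it — no node blocks this path, so it is active.
Since the path V → N ← W is active, V and W are not d-separated given {N}.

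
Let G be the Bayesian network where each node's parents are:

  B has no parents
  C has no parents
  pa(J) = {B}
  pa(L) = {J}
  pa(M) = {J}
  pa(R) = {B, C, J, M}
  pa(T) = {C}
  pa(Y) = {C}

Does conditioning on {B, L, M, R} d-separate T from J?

No

3 paths connect T and J; each must be blocked for d-separation to hold:
  1. T ← C → R ← M ← J — C:fork[open]; R:collider[open]; M:chain[blocks] ⇒ blocked
  2. T ← C → R ← B → J — C:fork[open]; R:collider[open]; B:fork[blocks] ⇒ blocked
  3. T ← C → R ← J — C:fork[open]; R:collider[open] ⇒ active
Because an active path exists, T and J are not d-separated.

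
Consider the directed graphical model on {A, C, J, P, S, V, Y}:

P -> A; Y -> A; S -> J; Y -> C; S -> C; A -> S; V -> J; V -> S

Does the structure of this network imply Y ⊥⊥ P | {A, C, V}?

No — Y and P are not d-separated given {A, C, V}.

Enumerating the 2 paths from Y to P and testing each for blocking by {A, C, V}:
Path 1: Y → A ← P
  A is a collider and A is conditioned on, which opens it — no node blocks this path, so it is active.
Path 2: Y → C ← S ← A ← P
  A is a chain here and A is conditioned on, so the path is blocked at A.
Since the path Y → A ← P is active, Y and P are not d-separated given {A, C, V}.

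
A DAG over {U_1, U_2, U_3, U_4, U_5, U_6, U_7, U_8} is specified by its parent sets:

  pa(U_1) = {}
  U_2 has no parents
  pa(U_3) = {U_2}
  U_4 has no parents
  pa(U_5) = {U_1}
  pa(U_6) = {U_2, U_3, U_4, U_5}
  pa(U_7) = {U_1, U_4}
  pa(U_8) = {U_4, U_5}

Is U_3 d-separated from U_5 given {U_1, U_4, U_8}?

There are 6 undirected paths between U_3 and U_5; checking each against the conditioning set {U_1, U_4, U_8}:
Path 1: U_3 ← U_2 → U_6 ← U_5
  U_6 is a collider here and neither U_6 nor any of its descendants is conditioned on, so the collider stays closed — the path is blocked at U_6.
Path 2: U_3 ← U_2 → U_6 ← U_4 → U_7 ← U_1 → U_5
  U_6 is a collider here and neither U_6 nor any of its descendants is conditioned on, so the collider stays closed — the path is blocked at U_6.
Path 3: U_3 ← U_2 → U_6 ← U_4 → U_8 ← U_5
  U_6 is a collider here and neither U_6 nor any of its descendants is conditioned on, so the collider stays closed — the path is blocked at U_6.
Path 4: U_3 → U_6 ← U_5
  U_6 is a collider here and neither U_6 nor any of its descendants is conditioned on, so the collider stays closed — the path is blocked at U_6.
Path 5: U_3 → U_6 ← U_4 → U_7 ← U_1 → U_5
  U_6 is a collider here and neither U_6 nor any of its descendants is conditioned on, so the collider stays closed — the path is blocked at U_6.
Path 6: U_3 → U_6 ← U_4 → U_8 ← U_5
  U_6 is a collider here and neither U_6 nor any of its descendants is conditioned on, so the collider stays closed — the path is blocked at U_6.
Since every path is blocked, d-separation holds.

Yes — U_3 and U_5 are d-separated given {U_1, U_4, U_8}.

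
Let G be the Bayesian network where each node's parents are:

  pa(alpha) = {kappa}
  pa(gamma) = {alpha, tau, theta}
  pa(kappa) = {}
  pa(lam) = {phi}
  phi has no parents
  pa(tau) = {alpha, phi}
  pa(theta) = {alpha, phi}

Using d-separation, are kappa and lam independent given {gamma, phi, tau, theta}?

Enumerating the 6 paths from kappa to lam and testing each for blocking by {gamma, phi, tau, theta}:
Path 1: kappa → alpha → gamma ← tau ← phi → lam
  tau is a chain here and tau is conditioned on, so the path is blocked at tau.
Path 2: kappa → alpha → gamma ← theta ← phi → lam
  theta is a chain here and theta is conditioned on, so the path is blocked at theta.
Path 3: kappa → alpha → tau → gamma ← theta ← phi → lam
  tau is a chain here and tau is conditioned on, so the path is blocked at tau.
Path 4: kappa → alpha → tau ← phi → lam
  phi is a fork here and phi is conditioned on, so the path is blocked at phi.
Path 5: kappa → alpha → theta → gamma ← tau ← phi → lam
  theta is a chain here and theta is conditioned on, so the path is blocked at theta.
Path 6: kappa → alpha → theta ← phi → lam
  phi is a fork here and phi is conditioned on, so the path is blocked at phi.
All paths are blocked; kappa ⊥ lam | {gamma, phi, tau, theta} holds.

Yes — kappa and lam are d-separated given {gamma, phi, tau, theta}.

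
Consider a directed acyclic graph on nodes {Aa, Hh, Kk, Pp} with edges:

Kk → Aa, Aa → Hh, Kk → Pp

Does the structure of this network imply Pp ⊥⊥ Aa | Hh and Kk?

The only undirected path from Pp to Aa is:
Path 1: Pp ← Kk → Aa
  Kk is a fork here and Kk is conditioned on, so the path is blocked at Kk.
Since every path is blocked, d-separation holds.

Yes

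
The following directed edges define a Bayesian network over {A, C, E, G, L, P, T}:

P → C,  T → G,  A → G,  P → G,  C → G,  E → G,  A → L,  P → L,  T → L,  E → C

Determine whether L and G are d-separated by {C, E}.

No

Enumerating the 5 paths from L to G and testing each for blocking by {C, E}:
  1. L ← T → G — T:fork[open] ⇒ active
  2. L ← P → G — P:fork[open] ⇒ active
  3. L ← P → C ← E → G — P:fork[open]; C:collider[open]; E:fork[blocks] ⇒ blocked
  4. L ← P → C → G — P:fork[open]; C:chain[blocks] ⇒ blocked
  5. L ← A → G — A:fork[open] ⇒ active
At least one path is unblocked, so d-separation fails.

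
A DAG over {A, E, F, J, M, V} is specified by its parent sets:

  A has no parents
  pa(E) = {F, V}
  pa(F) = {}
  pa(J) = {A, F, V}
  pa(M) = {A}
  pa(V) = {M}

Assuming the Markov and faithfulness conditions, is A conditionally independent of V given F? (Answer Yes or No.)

No

3 paths connect A and V; each must be blocked for d-separation to hold:
  1. A → J ← F → E ← V — J:collider[blocks]; F:fork[blocks]; E:collider[blocks] ⇒ blocked
  2. A → J ← V — J:collider[blocks] ⇒ blocked
  3. A → M → V — M:chain[open] ⇒ active
Since the path A → M → V is active, A and V are not d-separated given {F}.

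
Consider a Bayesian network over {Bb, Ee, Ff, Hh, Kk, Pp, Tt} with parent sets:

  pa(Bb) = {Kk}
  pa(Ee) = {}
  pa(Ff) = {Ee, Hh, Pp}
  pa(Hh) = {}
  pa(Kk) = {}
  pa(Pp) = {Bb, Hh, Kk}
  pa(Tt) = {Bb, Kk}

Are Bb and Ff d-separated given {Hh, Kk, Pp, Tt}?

Yes — Bb and Ff are d-separated given {Hh, Kk, Pp, Tt}.

There are 6 undirected paths between Bb and Ff; checking each against the conditioning set {Hh, Kk, Pp, Tt}:
  1. Bb → Pp ← Hh → Ff — Pp:collider[open]; Hh:fork[blocks] ⇒ blocked
  2. Bb → Pp → Ff — Pp:chain[blocks] ⇒ blocked
  3. Bb → Tt ← Kk → Pp ← Hh → Ff — Tt:collider[open]; Kk:fork[blocks]; Pp:collider[open]; Hh:fork[blocks] ⇒ blocked
  4. Bb → Tt ← Kk → Pp → Ff — Tt:collider[open]; Kk:fork[blocks]; Pp:chain[blocks] ⇒ blocked
  5. Bb ← Kk → Pp ← Hh → Ff — Kk:fork[blocks]; Pp:collider[open]; Hh:fork[blocks] ⇒ blocked
  6. Bb ← Kk → Pp → Ff — Kk:fork[blocks]; Pp:chain[blocks] ⇒ blocked
Every path is blocked, so Bb and Ff are d-separated given {Hh, Kk, Pp, Tt}.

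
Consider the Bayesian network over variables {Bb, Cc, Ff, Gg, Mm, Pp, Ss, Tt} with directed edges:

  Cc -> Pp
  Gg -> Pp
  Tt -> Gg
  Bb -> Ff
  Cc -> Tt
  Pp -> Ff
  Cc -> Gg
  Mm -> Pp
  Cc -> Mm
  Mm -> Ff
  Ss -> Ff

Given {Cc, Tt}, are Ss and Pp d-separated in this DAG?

5 paths connect Ss and Pp; each must be blocked for d-separation to hold:
  1. Ss → Ff ← Pp — Ff:collider[blocks] ⇒ blocked
  2. Ss → Ff ← Mm → Pp — Ff:collider[blocks]; Mm:fork[open] ⇒ blocked
  3. Ss → Ff ← Mm ← Cc → Tt → Gg → Pp — Ff:collider[blocks]; Mm:chain[open]; Cc:fork[blocks]; Tt:chain[blocks]; Gg:chain[open] ⇒ blocked
  4. Ss → Ff ← Mm ← Cc → Gg → Pp — Ff:collider[blocks]; Mm:chain[open]; Cc:fork[blocks]; Gg:chain[open] ⇒ blocked
  5. Ss → Ff ← Mm ← Cc → Pp — Ff:collider[blocks]; Mm:chain[open]; Cc:fork[blocks] ⇒ blocked
All paths are blocked; Ss ⊥ Pp | {Cc, Tt} holds.

Yes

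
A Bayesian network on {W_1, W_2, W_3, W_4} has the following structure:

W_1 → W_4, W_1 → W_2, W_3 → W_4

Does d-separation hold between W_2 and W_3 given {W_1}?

There is one path between W_2 and W_3:
Path 1: W_2 ← W_1 → W_4 ← W_3
  W_1 is a fork here and W_1 is conditioned on, so the path is blocked at W_1.
Since every path is blocked, d-separation holds.

Yes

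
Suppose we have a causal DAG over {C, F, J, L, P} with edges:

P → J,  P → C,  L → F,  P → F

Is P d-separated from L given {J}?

There is one path between P and L:
Path 1: P → F ← L
  F is a collider here and neither F nor any of its descendants is conditioned on, so the collider stays closed — the path is blocked at F.
All paths are blocked; P ⊥ L | {J} holds.

Yes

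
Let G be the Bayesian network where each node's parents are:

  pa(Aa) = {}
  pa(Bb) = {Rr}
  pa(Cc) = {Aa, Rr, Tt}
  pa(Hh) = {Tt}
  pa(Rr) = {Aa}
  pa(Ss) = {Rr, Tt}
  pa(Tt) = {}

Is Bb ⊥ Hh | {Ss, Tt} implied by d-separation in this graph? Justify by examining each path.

3 paths connect Bb and Hh; each must be blocked for d-separation to hold:
  1. Bb ← Rr → Ss ← Tt → Hh — Rr:fork[open]; Ss:collider[open]; Tt:fork[blocks] ⇒ blocked
  2. Bb ← Rr ← Aa → Cc ← Tt → Hh — Rr:chain[open]; Aa:fork[open]; Cc:collider[blocks]; Tt:fork[blocks] ⇒ blocked
  3. Bb ← Rr → Cc ← Tt → Hh — Rr:fork[open]; Cc:collider[blocks]; Tt:fork[blocks] ⇒ blocked
Since every path is blocked, d-separation holds.

Yes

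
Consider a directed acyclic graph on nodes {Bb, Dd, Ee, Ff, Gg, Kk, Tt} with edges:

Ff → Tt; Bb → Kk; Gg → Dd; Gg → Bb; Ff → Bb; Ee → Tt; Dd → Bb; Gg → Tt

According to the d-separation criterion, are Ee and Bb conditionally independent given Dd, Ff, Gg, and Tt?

Yes — Ee and Bb are d-separated given {Dd, Ff, Gg, Tt}.

Enumerating the 3 paths from Ee to Bb and testing each for blocking by {Dd, Ff, Gg, Tt}:
Path 1: Ee → Tt ← Gg → Dd → Bb
  Gg is a fork here and Gg is conditioned on, so the path is blocked at Gg.
Path 2: Ee → Tt ← Gg → Bb
  Gg is a fork here and Gg is conditioned on, so the path is blocked at Gg.
Path 3: Ee → Tt ← Ff → Bb
  Ff is a fork here and Ff is conditioned on, so the path is blocked at Ff.
Every path is blocked, so Ee and Bb are d-separated given {Dd, Ff, Gg, Tt}.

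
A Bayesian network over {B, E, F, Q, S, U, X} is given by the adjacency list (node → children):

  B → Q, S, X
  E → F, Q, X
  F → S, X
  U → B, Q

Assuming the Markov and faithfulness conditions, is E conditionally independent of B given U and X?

6 paths connect E and B; each must be blocked for d-separation to hold:
Path 1: E → F → S ← B
  S is a collider here and neither S nor any of its descendants is conditioned on, so the collider stays closed — the path is blocked at S.
Path 2: E → F → X ← B
  F is a chain and F is not conditioned on; X is a collider and X is conditioned on, which opens it — no node blocks this path, so it is active.
Path 3: E → Q ← B
  Q is a collider here and neither Q nor any of its descendants is conditioned on, so the collider stays closed — the path is blocked at Q.
Path 4: E → Q ← U → B
  Q is a collider here and neither Q nor any of its descendants is conditioned on, so the collider stays closed — the path is blocked at Q.
Path 5: E → X ← B
  X is a collider and X is conditioned on, which opens it — no node blocks this path, so it is active.
Path 6: E → X ← F → S ← B
  S is a collider here and neither S nor any of its descendants is conditioned on, so the collider stays closed — the path is blocked at S.
Since the path E → F → X ← B is active, E and B are not d-separated given {U, X}.

No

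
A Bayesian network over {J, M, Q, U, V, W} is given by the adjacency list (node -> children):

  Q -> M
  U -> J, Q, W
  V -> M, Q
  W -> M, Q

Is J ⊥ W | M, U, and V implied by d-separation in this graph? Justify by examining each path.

Yes

Enumerating the 4 paths from J to W and testing each for blocking by {M, U, V}:
Path 1: J ← U → W
  U is a fork here and U is conditioned on, so the path is blocked at U.
Path 2: J ← U → Q ← V → M ← W
  U is a fork here and U is conditioned on, so the path is blocked at U.
Path 3: J ← U → Q ← W
  U is a fork here and U is conditioned on, so the path is blocked at U.
Path 4: J ← U → Q → M ← W
  U is a fork here and U is conditioned on, so the path is blocked at U.
All paths are blocked; J ⊥ W | {M, U, V} holds.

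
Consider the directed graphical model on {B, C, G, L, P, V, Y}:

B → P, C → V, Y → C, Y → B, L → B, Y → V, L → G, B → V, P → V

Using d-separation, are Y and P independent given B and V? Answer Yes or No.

No

Enumerating the 6 paths from Y to P and testing each for blocking by {B, V}:
Path 1: Y → C → V ← B → P
  B is a fork here and B is conditioned on, so the path is blocked at B.
Path 2: Y → C → V ← P
  C is a chain and C is not conditioned on; V is a collider and V is conditioned on, which opens it — no node blocks this path, so it is active.
Path 3: Y → B → V ← P
  B is a chain here and B is conditioned on, so the path is blocked at B.
Path 4: Y → B → P
  B is a chain here and B is conditioned on, so the path is blocked at B.
Path 5: Y → V ← B → P
  B is a fork here and B is conditioned on, so the path is blocked at B.
Path 6: Y → V ← P
  V is a collider and V is conditioned on, which opens it — no node blocks this path, so it is active.
At least one path is unblocked, so d-separation fails.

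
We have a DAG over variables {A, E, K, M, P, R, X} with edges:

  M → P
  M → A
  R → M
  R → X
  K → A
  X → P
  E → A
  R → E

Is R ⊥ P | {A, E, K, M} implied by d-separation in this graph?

Enumerating the 3 paths from R to P and testing each for blocking by {A, E, K, M}:
Path 1: R → X → P
  X is a chain and X is not conditioned on — no node blocks this path, so it is active.
Path 2: R → E → A ← M → P
  E is a chain here and E is conditioned on, so the path is blocked at E.
Path 3: R → M → P
  M is a chain here and M is conditioned on, so the path is blocked at M.
At least one path is unblocked, so d-separation fails.

No — R and P are not d-separated given {A, E, K, M}.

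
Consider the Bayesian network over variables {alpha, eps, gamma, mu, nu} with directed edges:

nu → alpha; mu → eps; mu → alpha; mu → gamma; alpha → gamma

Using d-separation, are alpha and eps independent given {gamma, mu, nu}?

Enumerating the 2 paths from alpha to eps and testing each for blocking by {gamma, mu, nu}:
Path 1: alpha ← mu → eps
  mu is a fork here and mu is conditioned on, so the path is blocked at mu.
Path 2: alpha → gamma ← mu → eps
  mu is a fork here and mu is conditioned on, so the path is blocked at mu.
All paths are blocked; alpha ⊥ eps | {gamma, mu, nu} holds.

Yes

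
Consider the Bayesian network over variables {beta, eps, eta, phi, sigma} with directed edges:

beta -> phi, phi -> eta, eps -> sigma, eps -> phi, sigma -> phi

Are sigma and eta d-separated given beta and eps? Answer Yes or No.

No

Enumerating the 2 paths from sigma to eta and testing each for blocking by {beta, eps}:
Path 1: sigma → phi → eta
  phi is a chain and phi is not conditioned on — no node blocks this path, so it is active.
Path 2: sigma ← eps → phi → eta
  eps is a fork here and eps is conditioned on, so the path is blocked at eps.
At least one path is unblocked, so d-separation fails.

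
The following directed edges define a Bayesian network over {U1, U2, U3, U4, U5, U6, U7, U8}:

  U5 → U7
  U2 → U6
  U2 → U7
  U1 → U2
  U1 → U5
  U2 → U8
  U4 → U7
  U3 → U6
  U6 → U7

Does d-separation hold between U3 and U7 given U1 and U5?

We examine all 3 paths between U3 and U7:
Path 1: U3 → U6 ← U2 ← U1 → U5 → U7
  U6 is a collider here and neither U6 nor any of its descendants is conditioned on, so the collider stays closed — the path is blocked at U6.
Path 2: U3 → U6 ← U2 → U7
  U6 is a collider here and neither U6 nor any of its descendants is conditioned on, so the collider stays closed — the path is blocked at U6.
Path 3: U3 → U6 → U7
  U6 is a chain and U6 is not conditioned on — no node blocks this path, so it is active.
Since the path U3 → U6 → U7 is active, U3 and U7 are not d-separated given {U1, U5}.

No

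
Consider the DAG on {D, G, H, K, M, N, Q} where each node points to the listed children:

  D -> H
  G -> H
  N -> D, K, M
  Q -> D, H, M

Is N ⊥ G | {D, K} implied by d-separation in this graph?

There are 4 undirected paths between N and G; checking each against the conditioning set {D, K}:
Path 1: N → M ← Q → H ← G
  M is a collider here and neither M nor any of its descendants is conditioned on, so the collider stays closed — the path is blocked at M.
Path 2: N → M ← Q → D → H ← G
  M is a collider here and neither M nor any of its descendants is conditioned on, so the collider stays closed — the path is blocked at M.
Path 3: N → D ← Q → H ← G
  H is a collider here and neither H nor any of its descendants is conditioned on, so the collider stays closed — the path is blocked at H.
Path 4: N → D → H ← G
  D is a chain here and D is conditioned on, so the path is blocked at D.
Since every path is blocked, d-separation holds.

Yes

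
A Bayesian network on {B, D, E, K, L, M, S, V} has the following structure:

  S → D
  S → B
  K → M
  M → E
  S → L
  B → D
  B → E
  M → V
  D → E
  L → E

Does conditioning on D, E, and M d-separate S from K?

Yes

Enumerating the 5 paths from S to K and testing each for blocking by {D, E, M}:
Path 1: S → B → D → E ← M ← K
  D is a chain here and D is conditioned on, so the path is blocked at D.
Path 2: S → B → E ← M ← K
  M is a chain here and M is conditioned on, so the path is blocked at M.
Path 3: S → L → E ← M ← K
  M is a chain here and M is conditioned on, so the path is blocked at M.
Path 4: S → D ← B → E ← M ← K
  M is a chain here and M is conditioned on, so the path is blocked at M.
Path 5: S → D → E ← M ← K
  D is a chain here and D is conditioned on, so the path is blocked at D.
Every path is blocked, so S and K are d-separated given {D, E, M}.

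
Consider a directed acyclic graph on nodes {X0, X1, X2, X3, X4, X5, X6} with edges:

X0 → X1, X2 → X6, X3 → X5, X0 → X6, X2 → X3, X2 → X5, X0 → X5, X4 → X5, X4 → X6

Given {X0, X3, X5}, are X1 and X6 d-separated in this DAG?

Enumerating the 4 paths from X1 to X6 and testing each for blocking by {X0, X3, X5}:
Path 1: X1 ← X0 → X5 ← X4 → X6
  X0 is a fork here and X0 is conditioned on, so the path is blocked at X0.
Path 2: X1 ← X0 → X5 ← X2 → X6
  X0 is a fork here and X0 is conditioned on, so the path is blocked at X0.
Path 3: X1 ← X0 → X5 ← X3 ← X2 → X6
  X0 is a fork here and X0 is conditioned on, so the path is blocked at X0.
Path 4: X1 ← X0 → X6
  X0 is a fork here and X0 is conditioned on, so the path is blocked at X0.
Since every path is blocked, d-separation holds.

Yes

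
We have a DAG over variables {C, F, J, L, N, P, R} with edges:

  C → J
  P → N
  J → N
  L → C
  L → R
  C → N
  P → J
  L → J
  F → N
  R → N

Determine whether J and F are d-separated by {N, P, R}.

We examine all 6 paths between J and F:
  1. J → N ← F — N:collider[open] ⇒ active
  2. J ← L → R → N ← F — L:fork[open]; R:chain[blocks]; N:collider[open] ⇒ blocked
  3. J ← L → C → N ← F — L:fork[open]; C:chain[open]; N:collider[open] ⇒ active
  4. J ← P → N ← F — P:fork[blocks]; N:collider[open] ⇒ blocked
  5. J ← C → N ← F — C:fork[open]; N:collider[open] ⇒ active
  6. J ← C ← L → R → N ← F — C:chain[open]; L:fork[open]; R:chain[blocks]; N:collider[open] ⇒ blocked
Since the path J → N ← F is active, J and F are not d-separated given {N, P, R}.

No — J and F are not d-separated given {N, P, R}.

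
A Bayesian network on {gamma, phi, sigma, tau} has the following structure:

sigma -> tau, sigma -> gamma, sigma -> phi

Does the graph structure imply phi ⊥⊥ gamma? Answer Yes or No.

The only undirected path from phi to gamma is:
Path 1: phi ← sigma → gamma
  sigma is a fork and sigma is not conditioned on — no node blocks this path, so it is active.
Because an active path exists, phi and gamma are not d-separated.

No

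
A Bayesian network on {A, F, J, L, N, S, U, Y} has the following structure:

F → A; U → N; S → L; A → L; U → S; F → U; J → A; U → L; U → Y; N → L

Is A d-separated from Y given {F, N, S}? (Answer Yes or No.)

4 paths connect A and Y; each must be blocked for d-separation to hold:
Path 1: A ← F → U → Y
  F is a fork here and F is conditioned on, so the path is blocked at F.
Path 2: A → L ← N ← U → Y
  L is a collider here and neither L nor any of its descendants is conditioned on, so the collider stays closed — the path is blocked at L.
Path 3: A → L ← S ← U → Y
  L is a collider here and neither L nor any of its descendants is conditioned on, so the collider stays closed — the path is blocked at L.
Path 4: A → L ← U → Y
  L is a collider here and neither L nor any of its descendants is conditioned on, so the collider stays closed — the path is blocked at L.
All paths are blocked; A ⊥ Y | {F, N, S} holds.

Yes — A and Y are d-separated given {F, N, S}.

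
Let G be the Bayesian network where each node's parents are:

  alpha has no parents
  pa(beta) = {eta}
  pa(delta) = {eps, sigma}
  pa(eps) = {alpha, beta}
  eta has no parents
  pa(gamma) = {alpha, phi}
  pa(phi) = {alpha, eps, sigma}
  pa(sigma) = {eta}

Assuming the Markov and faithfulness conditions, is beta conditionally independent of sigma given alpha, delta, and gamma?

No

Enumerating the 5 paths from beta to sigma and testing each for blocking by {alpha, delta, gamma}:
Path 1: beta ← eta → sigma
  eta is a fork and eta is not conditioned on — no node blocks this path, so it is active.
Path 2: beta → eps → delta ← sigma
  eps is a chain and eps is not conditioned on; delta is a collider and delta is conditioned on, which opens it — no node blocks this path, so it is active.
Path 3: beta → eps ← alpha → phi ← sigma
  alpha is a fork here and alpha is conditioned on, so the path is blocked at alpha.
Path 4: beta → eps ← alpha → gamma ← phi ← sigma
  alpha is a fork here and alpha is conditioned on, so the path is blocked at alpha.
Path 5: beta → eps → phi ← sigma
  eps is a chain and eps is not conditioned on; phi is a collider and its descendant gamma is conditioned on, which opens it — no node blocks this path, so it is active.
Since the path beta ← eta → sigma is active, beta and sigma are not d-separated given {alpha, delta, gamma}.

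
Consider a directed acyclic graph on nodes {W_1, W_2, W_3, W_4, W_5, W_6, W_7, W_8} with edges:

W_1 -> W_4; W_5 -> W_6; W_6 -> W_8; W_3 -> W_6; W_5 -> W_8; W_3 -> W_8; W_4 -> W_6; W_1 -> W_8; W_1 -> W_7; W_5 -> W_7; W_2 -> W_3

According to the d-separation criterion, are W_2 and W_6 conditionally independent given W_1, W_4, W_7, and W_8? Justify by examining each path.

No

There are 6 undirected paths between W_2 and W_6; checking each against the conditioning set {W_1, W_4, W_7, W_8}:
Path 1: W_2 → W_3 → W_6
  W_3 is a chain and W_3 is not conditioned on — no node blocks this path, so it is active.
Path 2: W_2 → W_3 → W_8 ← W_1 → W_7 ← W_5 → W_6
  W_1 is a fork here and W_1 is conditioned on, so the path is blocked at W_1.
Path 3: W_2 → W_3 → W_8 ← W_1 → W_4 → W_6
  W_1 is a fork here and W_1 is conditioned on, so the path is blocked at W_1.
Path 4: W_2 → W_3 → W_8 ← W_6
  W_3 is a chain and W_3 is not conditioned on; W_8 is a collider and W_8 is conditioned on, which opens it — no node blocks this path, so it is active.
Path 5: W_2 → W_3 → W_8 ← W_5 → W_7 ← W_1 → W_4 → W_6
  W_1 is a fork here and W_1 is conditioned on, so the path is blocked at W_1.
Path 6: W_2 → W_3 → W_8 ← W_5 → W_6
  W_3 is a chain and W_3 is not conditioned on; W_8 is a collider and W_8 is conditioned on, which opens it; W_5 is a fork and W_5 is not conditioned on — no node blocks this path, so it is active.
At least one path is unblocked, so d-separation fails.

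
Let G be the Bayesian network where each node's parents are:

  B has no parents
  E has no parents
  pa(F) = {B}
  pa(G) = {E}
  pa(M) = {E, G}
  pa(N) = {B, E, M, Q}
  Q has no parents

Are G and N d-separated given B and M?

Enumerating the 4 paths from G to N and testing each for blocking by {B, M}:
Path 1: G ← E → N
  E is a fork and E is not conditioned on — no node blocks this path, so it is active.
Path 2: G ← E → M → N
  M is a chain here and M is conditioned on, so the path is blocked at M.
Path 3: G → M → N
  M is a chain here and M is conditioned on, so the path is blocked at M.
Path 4: G → M ← E → N
  M is a collider and M is conditioned on, which opens it; E is a fork and E is not conditioned on — no node blocks this path, so it is active.
At least one path is unblocked, so d-separation fails.

No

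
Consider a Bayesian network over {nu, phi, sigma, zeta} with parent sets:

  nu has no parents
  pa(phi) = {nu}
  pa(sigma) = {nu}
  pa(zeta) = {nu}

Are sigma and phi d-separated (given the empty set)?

The only undirected path from sigma to phi is:
  1. sigma ← nu → phi — nu:fork[open] ⇒ active
Since the path sigma ← nu → phi is active, sigma and phi are not d-separated given ∅.

No — sigma and phi are not d-separated given ∅.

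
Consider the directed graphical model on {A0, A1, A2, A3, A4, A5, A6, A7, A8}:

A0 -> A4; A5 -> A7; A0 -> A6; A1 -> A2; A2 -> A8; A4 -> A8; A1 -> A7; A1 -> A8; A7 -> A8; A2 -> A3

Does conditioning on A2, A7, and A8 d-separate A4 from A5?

3 paths connect A4 and A5; each must be blocked for d-separation to hold:
Path 1: A4 → A8 ← A7 ← A5
  A7 is a chain here and A7 is conditioned on, so the path is blocked at A7.
Path 2: A4 → A8 ← A2 ← A1 → A7 ← A5
  A2 is a chain here and A2 is conditioned on, so the path is blocked at A2.
Path 3: A4 → A8 ← A1 → A7 ← A5
  A8 is a collider and A8 is conditioned on, which opens it; A1 is a fork and A1 is not conditioned on; A7 is a collider and A7 is conditioned on, which opens it — no node blocks this path, so it is active.
At least one path is unblocked, so d-separation fails.

No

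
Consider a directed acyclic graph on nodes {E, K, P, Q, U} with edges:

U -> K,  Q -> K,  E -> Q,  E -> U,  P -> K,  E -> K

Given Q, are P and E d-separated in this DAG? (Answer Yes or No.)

There are 3 undirected paths between P and E; checking each against the conditioning set {Q}:
  1. P → K ← E — K:collider[blocks] ⇒ blocked
  2. P → K ← U ← E — K:collider[blocks]; U:chain[open] ⇒ blocked
  3. P → K ← Q ← E — K:collider[blocks]; Q:chain[blocks] ⇒ blocked
Since every path is blocked, d-separation holds.

Yes — P and E are d-separated given {Q}.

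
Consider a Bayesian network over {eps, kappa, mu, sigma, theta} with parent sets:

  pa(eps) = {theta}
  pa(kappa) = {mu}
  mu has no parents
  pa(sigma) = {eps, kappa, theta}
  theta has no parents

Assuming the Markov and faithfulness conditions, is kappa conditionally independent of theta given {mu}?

2 paths connect kappa and theta; each must be blocked for d-separation to hold:
  1. kappa → sigma ← theta — sigma:collider[blocks] ⇒ blocked
  2. kappa → sigma ← eps ← theta — sigma:collider[blocks]; eps:chain[open] ⇒ blocked
Every path is blocked, so kappa and theta are d-separated given {mu}.

Yes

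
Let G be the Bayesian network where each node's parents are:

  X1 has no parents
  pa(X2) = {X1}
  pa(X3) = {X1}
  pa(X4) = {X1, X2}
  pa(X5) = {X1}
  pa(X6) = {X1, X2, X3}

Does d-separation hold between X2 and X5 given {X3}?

We examine all 4 paths between X2 and X5:
  1. X2 → X6 ← X1 → X5 — X6:collider[blocks]; X1:fork[open] ⇒ blocked
  2. X2 → X6 ← X3 ← X1 → X5 — X6:collider[blocks]; X3:chain[blocks]; X1:fork[open] ⇒ blocked
  3. X2 → X4 ← X1 → X5 — X4:collider[blocks]; X1:fork[open] ⇒ blocked
  4. X2 ← X1 → X5 — X1:fork[open] ⇒ active
Because an active path exists, X2 and X5 are not d-separated.

No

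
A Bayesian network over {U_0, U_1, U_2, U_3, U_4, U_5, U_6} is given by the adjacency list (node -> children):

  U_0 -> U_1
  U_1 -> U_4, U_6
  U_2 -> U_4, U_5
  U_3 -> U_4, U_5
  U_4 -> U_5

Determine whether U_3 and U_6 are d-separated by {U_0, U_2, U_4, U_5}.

3 paths connect U_3 and U_6; each must be blocked for d-separation to hold:
Path 1: U_3 → U_4 ← U_1 → U_6
  U_4 is a collider and U_4 is conditioned on, which opens it; U_1 is a fork and U_1 is not conditioned on — no node blocks this path, so it is active.
Path 2: U_3 → U_5 ← U_2 → U_4 ← U_1 → U_6
  U_2 is a fork here and U_2 is conditioned on, so the path is blocked at U_2.
Path 3: U_3 → U_5 ← U_4 ← U_1 → U_6
  U_4 is a chain here and U_4 is conditioned on, so the path is blocked at U_4.
At least one path is unblocked, so d-separation fails.

No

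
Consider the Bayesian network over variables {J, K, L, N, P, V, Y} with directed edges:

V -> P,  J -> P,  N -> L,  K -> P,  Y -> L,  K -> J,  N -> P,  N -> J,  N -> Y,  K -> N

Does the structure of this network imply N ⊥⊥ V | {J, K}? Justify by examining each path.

Yes

5 paths connect N and V; each must be blocked for d-separation to hold:
  1. N → P ← V — P:collider[blocks] ⇒ blocked
  2. N ← K → P ← V — K:fork[blocks]; P:collider[blocks] ⇒ blocked
  3. N ← K → J → P ← V — K:fork[blocks]; J:chain[blocks]; P:collider[blocks] ⇒ blocked
  4. N → J → P ← V — J:chain[blocks]; P:collider[blocks] ⇒ blocked
  5. N → J ← K → P ← V — J:collider[open]; K:fork[blocks]; P:collider[blocks] ⇒ blocked
Since every path is blocked, d-separation holds.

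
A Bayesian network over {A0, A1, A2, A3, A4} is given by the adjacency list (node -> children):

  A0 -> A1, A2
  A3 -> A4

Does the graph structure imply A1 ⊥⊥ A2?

No

Only one path connects A1 and A2:
Path 1: A1 ← A0 → A2
  A0 is a fork and A0 is not conditioned on — no node blocks this path, so it is active.
At least one path is unblocked, so d-separation fails.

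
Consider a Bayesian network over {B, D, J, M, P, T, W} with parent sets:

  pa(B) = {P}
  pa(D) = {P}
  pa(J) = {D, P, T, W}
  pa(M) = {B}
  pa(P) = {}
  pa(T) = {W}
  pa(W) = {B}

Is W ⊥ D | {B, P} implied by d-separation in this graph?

Yes

Enumerating the 6 paths from W to D and testing each for blocking by {B, P}:
  1. W → J ← P → D — J:collider[blocks]; P:fork[blocks] ⇒ blocked
  2. W → J ← D — J:collider[blocks] ⇒ blocked
  3. W ← B ← P → J ← D — B:chain[blocks]; P:fork[blocks]; J:collider[blocks] ⇒ blocked
  4. W ← B ← P → D — B:chain[blocks]; P:fork[blocks] ⇒ blocked
  5. W → T → J ← P → D — T:chain[open]; J:collider[blocks]; P:fork[blocks] ⇒ blocked
  6. W → T → J ← D — T:chain[open]; J:collider[blocks] ⇒ blocked
All paths are blocked; W ⊥ D | {B, P} holds.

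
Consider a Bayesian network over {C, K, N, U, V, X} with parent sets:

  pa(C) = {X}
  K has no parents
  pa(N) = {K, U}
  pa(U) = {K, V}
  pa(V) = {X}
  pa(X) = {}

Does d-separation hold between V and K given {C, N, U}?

No — V and K are not d-separated given {C, N, U}.

There are 2 undirected paths between V and K; checking each against the conditioning set {C, N, U}:
Path 1: V → U → N ← K
  U is a chain here and U is conditioned on, so the path is blocked at U.
Path 2: V → U ← K
  U is a collider and U is conditioned on, which opens it — no node blocks this path, so it is active.
Since the path V → U ← K is active, V and K are not d-separated given {C, N, U}.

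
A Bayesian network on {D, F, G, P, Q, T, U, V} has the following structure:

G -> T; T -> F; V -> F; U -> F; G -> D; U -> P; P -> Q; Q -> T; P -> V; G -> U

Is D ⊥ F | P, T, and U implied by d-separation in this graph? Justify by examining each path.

There are 6 undirected paths between D and F; checking each against the conditioning set {P, T, U}:
Path 1: D ← G → U → P → Q → T → F
  U is a chain here and U is conditioned on, so the path is blocked at U.
Path 2: D ← G → U → P → V → F
  U is a chain here and U is conditioned on, so the path is blocked at U.
Path 3: D ← G → U → F
  U is a chain here and U is conditioned on, so the path is blocked at U.
Path 4: D ← G → T ← Q ← P ← U → F
  P is a chain here and P is conditioned on, so the path is blocked at P.
Path 5: D ← G → T ← Q ← P → V → F
  P is a fork here and P is conditioned on, so the path is blocked at P.
Path 6: D ← G → T → F
  T is a chain here and T is conditioned on, so the path is blocked at T.
All paths are blocked; D ⊥ F | {P, T, U} holds.

Yes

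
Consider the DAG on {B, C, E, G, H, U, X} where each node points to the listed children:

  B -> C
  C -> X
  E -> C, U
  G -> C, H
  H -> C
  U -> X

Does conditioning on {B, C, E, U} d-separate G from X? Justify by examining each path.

Enumerating the 4 paths from G to X and testing each for blocking by {B, C, E, U}:
  1. G → C ← E → U → X — C:collider[open]; E:fork[blocks]; U:chain[blocks] ⇒ blocked
  2. G → C → X — C:chain[blocks] ⇒ blocked
  3. G → H → C ← E → U → X — H:chain[open]; C:collider[open]; E:fork[blocks]; U:chain[blocks] ⇒ blocked
  4. G → H → C → X — H:chain[open]; C:chain[blocks] ⇒ blocked
Since every path is blocked, d-separation holds.

Yes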